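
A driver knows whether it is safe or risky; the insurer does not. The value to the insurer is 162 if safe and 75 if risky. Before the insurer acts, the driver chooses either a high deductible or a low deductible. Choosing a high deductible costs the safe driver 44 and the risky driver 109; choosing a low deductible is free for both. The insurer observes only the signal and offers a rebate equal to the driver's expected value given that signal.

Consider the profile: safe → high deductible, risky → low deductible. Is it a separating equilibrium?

Yes

If types separate, high deductible earns payment 162 and low deductible earns 75.
Safe: high deductible gives 162 − 44 = 118; low deductible gives 75 − 0 = 75. No deviation. ✓
Risky: low deductible gives 75 − 0 = 75; high deductible gives 162 − 109 = 53. No deviation. ✓
Neither type gains from mimicking the other.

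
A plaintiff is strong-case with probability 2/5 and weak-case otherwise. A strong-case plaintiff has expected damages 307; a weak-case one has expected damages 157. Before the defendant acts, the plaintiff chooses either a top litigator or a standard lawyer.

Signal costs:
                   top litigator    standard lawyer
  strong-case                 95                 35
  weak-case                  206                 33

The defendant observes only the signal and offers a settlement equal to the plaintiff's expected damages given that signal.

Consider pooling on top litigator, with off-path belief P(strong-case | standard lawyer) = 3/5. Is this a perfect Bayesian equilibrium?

At the pooled signal (top litigator) the defendant holds the prior 2/5 and pays 2/5·307 + 3/5·157 = 217. Off-path (standard lawyer) belief 3/5 gives 3/5·307 + 2/5·157 = 247.
Strong-case: top litigator gives 217 − 95 = 122; standard lawyer gives 247 − 35 = 212. Deviates. ✗
Weak-case: top litigator gives 217 − 206 = 11; standard lawyer gives 247 − 33 = 214. Deviates. ✗

No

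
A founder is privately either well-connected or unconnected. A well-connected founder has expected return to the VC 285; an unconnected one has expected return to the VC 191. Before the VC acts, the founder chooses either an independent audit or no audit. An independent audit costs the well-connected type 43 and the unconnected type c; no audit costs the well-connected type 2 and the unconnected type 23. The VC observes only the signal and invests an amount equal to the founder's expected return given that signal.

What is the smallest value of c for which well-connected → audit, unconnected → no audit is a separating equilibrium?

Under separation: audit → well-connected (pays 285); no audit → unconnected (pays 191).
Well-connected: 285 − 43 = 242 ≥ 191 − 2 = 189. Holds regardless of c. ✓
Unconnected: 191 − 23 ≥ 285 − c, so c ≥ 285 − 168 = 117.

117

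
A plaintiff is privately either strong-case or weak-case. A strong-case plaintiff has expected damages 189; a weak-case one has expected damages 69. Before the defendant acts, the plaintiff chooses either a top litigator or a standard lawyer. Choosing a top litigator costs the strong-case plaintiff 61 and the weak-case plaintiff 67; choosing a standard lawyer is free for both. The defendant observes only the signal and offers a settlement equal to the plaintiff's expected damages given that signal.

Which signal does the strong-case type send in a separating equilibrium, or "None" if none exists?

Try strong-case → top litigator, weak-case → standard lawyer:
  Under separation the defendant infers type exactly: top litigator → strong-case (pays 189), standard lawyer → weak-case (pays 69).
  Strong-case: top litigator gives 189 − 61 = 128; standard lawyer gives 69 − 0 = 69. No deviation. ✓
  Weak-case: standard lawyer gives 69 − 0 = 69; top litigator gives 189 − 67 = 122. Would deviate. ✗
Try strong-case → standard lawyer, weak-case → top litigator:
  Under separation the defendant infers type exactly: standard lawyer → strong-case (pays 189), top litigator → weak-case (pays 69).
  Strong-case: standard lawyer gives 189 − 0 = 189; top litigator gives 69 − 61 = 8. No deviation. ✓
  Weak-case: top litigator gives 69 − 67 = 2; standard lawyer gives 189 − 0 = 189. Would deviate. ✗
Neither assignment is incentive-compatible.

None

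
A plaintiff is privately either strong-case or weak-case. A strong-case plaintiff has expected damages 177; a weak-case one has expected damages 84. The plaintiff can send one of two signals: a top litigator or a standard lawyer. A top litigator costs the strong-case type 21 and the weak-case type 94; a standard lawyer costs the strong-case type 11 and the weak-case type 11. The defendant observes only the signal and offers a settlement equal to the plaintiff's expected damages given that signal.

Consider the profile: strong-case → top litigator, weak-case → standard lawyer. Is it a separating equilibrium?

No

Under separation the defendant infers type exactly: top litigator → strong-case (pays 177), standard lawyer → weak-case (pays 84).
Strong-case: top litigator gives 177 − 21 = 156; standard lawyer gives 84 − 11 = 73. No deviation. ✓
Weak-case: standard lawyer gives 84 − 11 = 73; top litigator gives 177 − 94 = 83. Would deviate. ✗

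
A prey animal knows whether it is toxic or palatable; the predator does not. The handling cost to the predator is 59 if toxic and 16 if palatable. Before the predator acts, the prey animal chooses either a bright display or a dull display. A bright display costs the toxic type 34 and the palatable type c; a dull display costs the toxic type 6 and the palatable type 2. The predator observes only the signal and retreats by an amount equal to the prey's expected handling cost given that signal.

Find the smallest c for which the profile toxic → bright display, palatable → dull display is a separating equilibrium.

45

Under separation: bright display → toxic (pays 59); dull display → palatable (pays 16).
Toxic: 59 − 34 = 25 ≥ 16 − 6 = 10. Holds regardless of c. ✓
Palatable: 16 − 2 ≥ 59 − c, so c ≥ 59 − 14 = 45.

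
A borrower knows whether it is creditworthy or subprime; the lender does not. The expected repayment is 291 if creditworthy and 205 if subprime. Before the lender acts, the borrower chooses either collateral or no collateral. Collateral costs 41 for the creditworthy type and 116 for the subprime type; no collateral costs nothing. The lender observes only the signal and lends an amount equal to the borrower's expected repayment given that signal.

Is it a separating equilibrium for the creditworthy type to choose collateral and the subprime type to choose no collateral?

If types separate, collateral earns payment 291 and no collateral earns 205.
Creditworthy: collateral gives 291 − 41 = 250; no collateral gives 205 − 0 = 205. No deviation. ✓
Subprime: no collateral gives 205 − 0 = 205; collateral gives 291 − 116 = 175. No deviation. ✓
Neither type gains from mimicking the other.

Yes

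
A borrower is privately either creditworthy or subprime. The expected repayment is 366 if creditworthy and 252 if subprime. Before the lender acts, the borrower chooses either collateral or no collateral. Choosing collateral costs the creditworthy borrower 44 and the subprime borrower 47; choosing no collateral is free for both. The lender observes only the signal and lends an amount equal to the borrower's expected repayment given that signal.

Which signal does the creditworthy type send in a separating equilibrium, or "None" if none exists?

None

Try creditworthy → collateral, subprime → no collateral:
  Under separation the lender infers type exactly: collateral → creditworthy (pays 366), no collateral → subprime (pays 252).
  Creditworthy: collateral gives 366 − 44 = 322; no collateral gives 252 − 0 = 252. No deviation. ✓
  Subprime: no collateral gives 252 − 0 = 252; collateral gives 366 − 47 = 319. Would deviate. ✗
Try creditworthy → no collateral, subprime → collateral:
  Under separation the lender infers type exactly: no collateral → creditworthy (pays 366), collateral → subprime (pays 252).
  Creditworthy: no collateral gives 366 − 0 = 366; collateral gives 252 − 44 = 208. No deviation. ✓
  Subprime: collateral gives 252 − 47 = 205; no collateral gives 366 − 0 = 366. Would deviate. ✗
Neither assignment is incentive-compatible.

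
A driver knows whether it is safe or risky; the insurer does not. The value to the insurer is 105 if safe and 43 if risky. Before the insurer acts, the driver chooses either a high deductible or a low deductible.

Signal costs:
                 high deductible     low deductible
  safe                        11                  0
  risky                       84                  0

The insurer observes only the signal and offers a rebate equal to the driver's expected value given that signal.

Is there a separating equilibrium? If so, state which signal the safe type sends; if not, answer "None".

Try safe → high deductible, risky → low deductible:
  If types separate, high deductible earns payment 105 and low deductible earns 43.
  Safe: high deductible gives 105 − 11 = 94; low deductible gives 43 − 0 = 43. No deviation. ✓
  Risky: low deductible gives 43 − 0 = 43; high deductible gives 105 − 84 = 21. No deviation. ✓
Both hold — the safe type sends high deductible.

high deductible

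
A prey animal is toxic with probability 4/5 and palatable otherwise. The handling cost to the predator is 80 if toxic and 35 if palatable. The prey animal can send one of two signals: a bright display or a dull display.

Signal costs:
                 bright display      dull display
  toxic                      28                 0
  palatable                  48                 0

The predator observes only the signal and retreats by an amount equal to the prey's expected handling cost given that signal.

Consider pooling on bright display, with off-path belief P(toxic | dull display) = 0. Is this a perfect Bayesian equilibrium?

On the equilibrium path (bright display) the predator holds the prior 4/5 and pays 4/5·80 + 1/5·35 = 71. Off-path (dull display) belief 0 gives 0·80 + 1·35 = 35.
Toxic: bright display gives 71 − 28 = 43; dull display gives 35 − 0 = 35. Stays. ✓
Palatable: bright display gives 71 − 48 = 23; dull display gives 35 − 0 = 35. Deviates. ✗

No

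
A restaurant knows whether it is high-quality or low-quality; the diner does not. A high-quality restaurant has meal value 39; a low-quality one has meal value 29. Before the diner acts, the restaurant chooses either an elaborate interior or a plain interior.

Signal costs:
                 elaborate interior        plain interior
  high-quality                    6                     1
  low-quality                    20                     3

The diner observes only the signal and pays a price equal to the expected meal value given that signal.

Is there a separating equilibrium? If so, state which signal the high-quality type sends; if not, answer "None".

Try high-quality → elaborate interior, low-quality → plain interior:
  If types separate, elaborate interior earns payment 39 and plain interior earns 29.
  High-quality: elaborate interior gives 39 − 6 = 33; plain interior gives 29 − 1 = 28. No deviation. ✓
  Low-quality: plain interior gives 29 − 3 = 26; elaborate interior gives 39 − 20 = 19. No deviation. ✓
Both hold — the high-quality type sends elaborate interior.

elaborate interior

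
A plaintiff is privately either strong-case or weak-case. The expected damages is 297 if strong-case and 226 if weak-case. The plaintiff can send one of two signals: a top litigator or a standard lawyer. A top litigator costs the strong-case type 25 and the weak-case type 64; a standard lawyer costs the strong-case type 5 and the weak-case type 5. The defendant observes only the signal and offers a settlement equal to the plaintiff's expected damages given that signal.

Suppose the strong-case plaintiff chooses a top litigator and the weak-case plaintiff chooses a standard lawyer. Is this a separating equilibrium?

If types separate, top litigator earns payment 297 and standard lawyer earns 226.
Strong-case: top litigator gives 297 − 25 = 272; standard lawyer gives 226 − 5 = 221. No deviation. ✓
Weak-case: standard lawyer gives 226 − 5 = 221; top litigator gives 297 − 64 = 233. Would deviate. ✗

No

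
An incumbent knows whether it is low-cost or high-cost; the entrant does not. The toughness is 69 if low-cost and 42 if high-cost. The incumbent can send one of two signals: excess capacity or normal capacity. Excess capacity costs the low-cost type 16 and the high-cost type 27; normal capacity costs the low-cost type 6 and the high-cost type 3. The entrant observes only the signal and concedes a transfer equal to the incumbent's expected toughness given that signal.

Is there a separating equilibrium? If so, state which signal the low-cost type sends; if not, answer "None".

None

Try low-cost → excess capacity, high-cost → normal capacity:
  If types separate, excess capacity earns payment 69 and normal capacity earns 42.
  Low-cost: excess capacity gives 69 − 16 = 53; normal capacity gives 42 − 6 = 36. No deviation. ✓
  High-cost: normal capacity gives 42 − 3 = 39; excess capacity gives 69 − 27 = 42. Would deviate. ✗
Try low-cost → normal capacity, high-cost → excess capacity:
  If types separate, normal capacity earns payment 69 and excess capacity earns 42.
  Low-cost: normal capacity gives 69 − 6 = 63; excess capacity gives 42 − 16 = 26. No deviation. ✓
  High-cost: excess capacity gives 42 − 27 = 15; normal capacity gives 69 − 3 = 66. Would deviate. ✗
Neither assignment is incentive-compatible.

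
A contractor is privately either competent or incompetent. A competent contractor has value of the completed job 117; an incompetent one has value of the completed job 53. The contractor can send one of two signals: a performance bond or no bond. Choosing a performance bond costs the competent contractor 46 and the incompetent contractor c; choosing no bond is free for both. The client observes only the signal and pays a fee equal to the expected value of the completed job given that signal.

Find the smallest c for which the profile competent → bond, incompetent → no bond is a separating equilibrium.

64

Under separation: bond → competent (pays 117); no bond → incompetent (pays 53).
Competent: 117 − 46 = 71 ≥ 53 − 0 = 53. Holds regardless of c. ✓
Incompetent: 53 − 0 ≥ 117 − c, so c ≥ 117 − 53 = 64.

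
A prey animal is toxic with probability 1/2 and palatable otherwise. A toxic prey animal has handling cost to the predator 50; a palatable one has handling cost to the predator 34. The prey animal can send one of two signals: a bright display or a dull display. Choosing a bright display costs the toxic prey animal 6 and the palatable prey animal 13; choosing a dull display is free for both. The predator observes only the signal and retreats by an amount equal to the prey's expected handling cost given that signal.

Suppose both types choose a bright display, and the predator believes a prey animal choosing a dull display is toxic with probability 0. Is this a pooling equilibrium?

At the pooled signal (bright display) the predator holds the prior 1/2 and pays 1/2·50 + 1/2·34 = 42. Off-path (dull display) belief 0 gives 0·50 + 1·34 = 34.
Toxic: bright display gives 42 − 6 = 36; dull display gives 34 − 0 = 34. Stays. ✓
Palatable: bright display gives 42 − 13 = 29; dull display gives 34 − 0 = 34. Deviates. ✗

No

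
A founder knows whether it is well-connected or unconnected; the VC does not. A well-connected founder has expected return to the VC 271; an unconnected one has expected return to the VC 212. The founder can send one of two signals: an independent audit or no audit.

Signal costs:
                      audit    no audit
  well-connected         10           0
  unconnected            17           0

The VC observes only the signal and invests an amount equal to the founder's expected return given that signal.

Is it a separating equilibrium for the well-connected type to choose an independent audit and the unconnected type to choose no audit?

If types separate, audit earns payment 271 and no audit earns 212.
Well-connected: audit gives 271 − 10 = 261; no audit gives 212 − 0 = 212. No deviation. ✓
Unconnected: no audit gives 212 − 0 = 212; audit gives 271 − 17 = 254. Would deviate. ✗

No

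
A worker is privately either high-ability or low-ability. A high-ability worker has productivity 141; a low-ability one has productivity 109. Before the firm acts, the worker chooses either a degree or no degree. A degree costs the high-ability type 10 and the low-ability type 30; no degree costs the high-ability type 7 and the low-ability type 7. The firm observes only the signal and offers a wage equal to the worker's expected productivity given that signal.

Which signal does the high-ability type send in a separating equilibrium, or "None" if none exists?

None

Try high-ability → degree, low-ability → no degree:
  Under separation the firm infers type exactly: degree → high-ability (pays 141), no degree → low-ability (pays 109).
  High-ability: degree gives 141 − 10 = 131; no degree gives 109 − 7 = 102. No deviation. ✓
  Low-ability: no degree gives 109 − 7 = 102; degree gives 141 − 30 = 111. Would deviate. ✗
Try high-ability → no degree, low-ability → degree:
  Under separation the firm infers type exactly: no degree → high-ability (pays 141), degree → low-ability (pays 109).
  High-ability: no degree gives 141 − 7 = 134; degree gives 109 − 10 = 99. No deviation. ✓
  Low-ability: degree gives 109 − 30 = 79; no degree gives 141 − 7 = 134. Would deviate. ✗
Neither assignment is incentive-compatible.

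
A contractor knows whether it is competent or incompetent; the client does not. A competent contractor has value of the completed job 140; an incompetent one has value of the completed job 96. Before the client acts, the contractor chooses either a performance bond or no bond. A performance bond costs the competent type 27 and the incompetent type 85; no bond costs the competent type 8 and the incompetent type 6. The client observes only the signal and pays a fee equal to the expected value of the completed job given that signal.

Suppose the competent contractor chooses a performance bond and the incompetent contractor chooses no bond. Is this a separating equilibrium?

If types separate, bond earns payment 140 and no bond earns 96.
Competent: bond gives 140 − 27 = 113; no bond gives 96 − 8 = 88. No deviation. ✓
Incompetent: no bond gives 96 − 6 = 90; bond gives 140 − 85 = 55. No deviation. ✓
Both incentive constraints hold.

Yes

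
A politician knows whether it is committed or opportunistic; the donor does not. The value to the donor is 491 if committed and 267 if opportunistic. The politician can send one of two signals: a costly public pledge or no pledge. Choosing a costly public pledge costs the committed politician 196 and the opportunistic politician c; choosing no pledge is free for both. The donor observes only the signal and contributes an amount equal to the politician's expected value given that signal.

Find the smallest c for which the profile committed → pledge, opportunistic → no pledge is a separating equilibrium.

Under separation: pledge → committed (pays 491); no pledge → opportunistic (pays 267).
Committed: 491 − 196 = 295 ≥ 267 − 0 = 267. Holds regardless of c. ✓
Opportunistic: 267 − 0 ≥ 491 − c, so c ≥ 491 − 267 = 224.

224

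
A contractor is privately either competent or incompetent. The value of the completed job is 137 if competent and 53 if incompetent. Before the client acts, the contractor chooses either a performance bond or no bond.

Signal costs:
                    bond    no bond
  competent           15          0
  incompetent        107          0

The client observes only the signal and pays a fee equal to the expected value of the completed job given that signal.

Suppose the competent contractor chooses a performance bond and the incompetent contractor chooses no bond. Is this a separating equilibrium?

If types separate, bond earns payment 137 and no bond earns 53.
Competent: bond gives 137 − 15 = 122; no bond gives 53 − 0 = 53. No deviation. ✓
Incompetent: no bond gives 53 − 0 = 53; bond gives 137 − 107 = 30. No deviation. ✓
Neither type gains from mimicking the other.

Yes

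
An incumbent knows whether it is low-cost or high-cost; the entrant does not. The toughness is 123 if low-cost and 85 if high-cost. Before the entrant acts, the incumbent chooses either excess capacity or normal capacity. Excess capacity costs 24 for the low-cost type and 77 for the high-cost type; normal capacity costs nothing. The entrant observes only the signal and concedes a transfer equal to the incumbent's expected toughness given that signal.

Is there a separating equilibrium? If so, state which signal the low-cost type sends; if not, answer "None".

excess capacity

Try low-cost → excess capacity, high-cost → normal capacity:
  If types separate, excess capacity earns payment 123 and normal capacity earns 85.
  Low-cost: excess capacity gives 123 − 24 = 99; normal capacity gives 85 − 0 = 85. No deviation. ✓
  High-cost: normal capacity gives 85 − 0 = 85; excess capacity gives 123 − 77 = 46. No deviation. ✓
Both hold — the low-cost type sends excess capacity.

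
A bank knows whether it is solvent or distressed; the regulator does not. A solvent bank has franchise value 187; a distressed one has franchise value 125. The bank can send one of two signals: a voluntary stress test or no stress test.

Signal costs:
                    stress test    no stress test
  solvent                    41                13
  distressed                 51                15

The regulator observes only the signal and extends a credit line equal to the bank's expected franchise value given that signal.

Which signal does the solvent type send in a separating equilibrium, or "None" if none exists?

None

Try solvent → stress test, distressed → no stress test:
  If types separate, stress test earns payment 187 and no stress test earns 125.
  Solvent: stress test gives 187 − 41 = 146; no stress test gives 125 − 13 = 112. No deviation. ✓
  Distressed: no stress test gives 125 − 15 = 110; stress test gives 187 − 51 = 136. Would deviate. ✗
Try solvent → no stress test, distressed → stress test:
  If types separate, no stress test earns payment 187 and stress test earns 125.
  Solvent: no stress test gives 187 − 13 = 174; stress test gives 125 − 41 = 84. No deviation. ✓
  Distressed: stress test gives 125 − 51 = 74; no stress test gives 187 − 15 = 172. Would deviate. ✗
Neither assignment is incentive-compatible.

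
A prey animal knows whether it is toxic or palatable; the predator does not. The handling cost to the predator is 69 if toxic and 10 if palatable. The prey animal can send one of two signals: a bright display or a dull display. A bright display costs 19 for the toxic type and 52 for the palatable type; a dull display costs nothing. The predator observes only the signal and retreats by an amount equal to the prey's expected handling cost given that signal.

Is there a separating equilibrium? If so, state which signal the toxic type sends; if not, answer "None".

Try toxic → bright display, palatable → dull display:
  If types separate, bright display earns payment 69 and dull display earns 10.
  Toxic: bright display gives 69 − 19 = 50; dull display gives 10 − 0 = 10. No deviation. ✓
  Palatable: dull display gives 10 − 0 = 10; bright display gives 69 − 52 = 17. Would deviate. ✗
Try toxic → dull display, palatable → bright display:
  If types separate, dull display earns payment 69 and bright display earns 10.
  Toxic: dull display gives 69 − 0 = 69; bright display gives 10 − 19 = -9. No deviation. ✓
  Palatable: bright display gives 10 − 52 = -42; dull display gives 69 − 0 = 69. Would deviate. ✗
Neither assignment is incentive-compatible.

None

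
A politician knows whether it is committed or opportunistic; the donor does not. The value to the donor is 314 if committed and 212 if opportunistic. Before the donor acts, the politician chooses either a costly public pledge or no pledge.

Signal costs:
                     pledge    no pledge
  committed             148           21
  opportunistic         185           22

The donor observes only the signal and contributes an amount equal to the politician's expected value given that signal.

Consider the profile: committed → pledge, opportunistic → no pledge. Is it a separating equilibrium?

If types separate, pledge earns payment 314 and no pledge earns 212.
Committed: pledge gives 314 − 148 = 166; no pledge gives 212 − 21 = 191. Would deviate. ✗
Opportunistic: no pledge gives 212 − 22 = 190; pledge gives 314 − 185 = 129. No deviation. ✓

No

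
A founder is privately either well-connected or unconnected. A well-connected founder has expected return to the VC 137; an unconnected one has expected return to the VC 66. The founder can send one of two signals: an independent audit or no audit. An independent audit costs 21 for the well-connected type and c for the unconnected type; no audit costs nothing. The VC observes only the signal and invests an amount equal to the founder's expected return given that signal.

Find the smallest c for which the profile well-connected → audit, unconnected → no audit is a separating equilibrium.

Under separation: audit → well-connected (pays 137); no audit → unconnected (pays 66).
Well-connected: 137 − 21 = 116 ≥ 66 − 0 = 66. Holds regardless of c. ✓
Unconnected: 66 − 0 ≥ 137 − c, so c ≥ 137 − 66 = 71.

71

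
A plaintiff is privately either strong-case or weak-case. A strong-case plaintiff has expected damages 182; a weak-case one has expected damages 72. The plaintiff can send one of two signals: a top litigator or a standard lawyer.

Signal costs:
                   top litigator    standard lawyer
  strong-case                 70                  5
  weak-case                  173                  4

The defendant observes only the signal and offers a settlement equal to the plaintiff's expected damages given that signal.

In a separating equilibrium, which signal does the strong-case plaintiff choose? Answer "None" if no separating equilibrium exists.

top litigator

Try strong-case → top litigator, weak-case → standard lawyer:
  If types separate, top litigator earns payment 182 and standard lawyer earns 72.
  Strong-case: top litigator gives 182 − 70 = 112; standard lawyer gives 72 − 5 = 67. No deviation. ✓
  Weak-case: standard lawyer gives 72 − 4 = 68; top litigator gives 182 − 173 = 9. No deviation. ✓
Both hold — the strong-case type sends top litigator.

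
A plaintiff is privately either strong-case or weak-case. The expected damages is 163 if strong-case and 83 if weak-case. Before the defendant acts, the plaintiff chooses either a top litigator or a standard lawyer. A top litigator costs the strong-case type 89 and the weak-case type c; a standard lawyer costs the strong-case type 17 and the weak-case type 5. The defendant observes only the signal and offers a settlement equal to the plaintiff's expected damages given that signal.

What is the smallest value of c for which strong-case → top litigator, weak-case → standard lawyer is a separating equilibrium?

85

Under separation: top litigator → strong-case (pays 163); standard lawyer → weak-case (pays 83).
Strong-case: 163 − 89 = 74 ≥ 83 − 17 = 66. Holds regardless of c. ✓
Weak-case: 83 − 5 ≥ 163 − c, so c ≥ 163 − 78 = 85.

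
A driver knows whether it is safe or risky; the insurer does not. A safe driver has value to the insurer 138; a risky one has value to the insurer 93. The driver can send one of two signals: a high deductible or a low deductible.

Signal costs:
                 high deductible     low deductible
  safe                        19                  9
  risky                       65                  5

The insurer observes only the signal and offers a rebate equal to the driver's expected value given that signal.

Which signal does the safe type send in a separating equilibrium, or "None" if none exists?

Try safe → high deductible, risky → low deductible:
  Under separation the insurer infers type exactly: high deductible → safe (pays 138), low deductible → risky (pays 93).
  Safe: high deductible gives 138 − 19 = 119; low deductible gives 93 − 9 = 84. No deviation. ✓
  Risky: low deductible gives 93 − 5 = 88; high deductible gives 138 − 65 = 73. No deviation. ✓
Both hold — the safe type sends high deductible.

high deductible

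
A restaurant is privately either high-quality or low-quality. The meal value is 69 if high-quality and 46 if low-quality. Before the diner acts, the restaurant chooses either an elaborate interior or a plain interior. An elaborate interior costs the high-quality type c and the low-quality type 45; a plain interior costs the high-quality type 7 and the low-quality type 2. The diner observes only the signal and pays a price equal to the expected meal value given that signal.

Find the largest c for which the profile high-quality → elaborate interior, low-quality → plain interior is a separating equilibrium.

Under separation: elaborate interior → high-quality (pays 69); plain interior → low-quality (pays 46).
Low-quality: 46 − 2 = 44 ≥ 69 − 45 = 24. Holds regardless of c. ✓
High-quality: 69 − c ≥ 46 − 7, so c ≤ 69 − 39 = 30.

30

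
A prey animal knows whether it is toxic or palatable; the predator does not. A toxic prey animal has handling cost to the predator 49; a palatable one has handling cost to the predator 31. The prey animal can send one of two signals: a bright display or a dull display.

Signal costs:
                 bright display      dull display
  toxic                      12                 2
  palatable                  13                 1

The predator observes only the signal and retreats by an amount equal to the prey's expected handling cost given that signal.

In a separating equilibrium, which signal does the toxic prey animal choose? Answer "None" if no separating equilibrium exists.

Try toxic → bright display, palatable → dull display:
  Under separation the predator infers type exactly: bright display → toxic (pays 49), dull display → palatable (pays 31).
  Toxic: bright display gives 49 − 12 = 37; dull display gives 31 − 2 = 29. No deviation. ✓
  Palatable: dull display gives 31 − 1 = 30; bright display gives 49 − 13 = 36. Would deviate. ✗
Try toxic → dull display, palatable → bright display:
  Under separation the predator infers type exactly: dull display → toxic (pays 49), bright display → palatable (pays 31).
  Toxic: dull display gives 49 − 2 = 47; bright display gives 31 − 12 = 19. No deviation. ✓
  Palatable: bright display gives 31 − 13 = 18; dull display gives 49 − 1 = 48. Would deviate. ✗
Neither assignment is incentive-compatible.

None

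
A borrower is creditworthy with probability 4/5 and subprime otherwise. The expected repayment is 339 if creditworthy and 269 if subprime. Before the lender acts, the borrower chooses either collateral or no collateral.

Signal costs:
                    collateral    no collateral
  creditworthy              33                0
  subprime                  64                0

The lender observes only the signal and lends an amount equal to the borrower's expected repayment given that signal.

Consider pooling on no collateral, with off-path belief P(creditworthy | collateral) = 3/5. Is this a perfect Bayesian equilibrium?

On the equilibrium path (no collateral) the lender holds the prior 4/5 and pays 4/5·339 + 1/5·269 = 325. Off-path (collateral) belief 3/5 gives 3/5·339 + 2/5·269 = 311.
Creditworthy: no collateral gives 325 − 0 = 325; collateral gives 311 − 33 = 278. Stays. ✓
Subprime: no collateral gives 325 − 0 = 325; collateral gives 311 − 64 = 247. Stays. ✓
Beliefs are Bayes-consistent on-path and both types best-respond.

Yes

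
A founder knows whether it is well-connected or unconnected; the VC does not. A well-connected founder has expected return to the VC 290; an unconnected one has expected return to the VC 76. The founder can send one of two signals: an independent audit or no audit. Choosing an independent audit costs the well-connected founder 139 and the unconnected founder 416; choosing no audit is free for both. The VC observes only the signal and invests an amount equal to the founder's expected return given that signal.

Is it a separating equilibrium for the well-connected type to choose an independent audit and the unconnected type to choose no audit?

Yes

Under separation the VC infers type exactly: audit → well-connected (pays 290), no audit → unconnected (pays 76).
Well-connected: audit gives 290 − 139 = 151; no audit gives 76 − 0 = 76. No deviation. ✓
Unconnected: no audit gives 76 − 0 = 76; audit gives 290 − 416 = -126. No deviation. ✓
Both incentive constraints hold.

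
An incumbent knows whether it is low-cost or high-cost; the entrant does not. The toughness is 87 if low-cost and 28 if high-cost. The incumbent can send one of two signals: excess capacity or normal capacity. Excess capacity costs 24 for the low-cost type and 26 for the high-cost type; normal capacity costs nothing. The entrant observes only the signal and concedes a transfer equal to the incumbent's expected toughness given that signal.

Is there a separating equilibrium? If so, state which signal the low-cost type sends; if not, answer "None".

Try low-cost → excess capacity, high-cost → normal capacity:
  If types separate, excess capacity earns payment 87 and normal capacity earns 28.
  Low-cost: excess capacity gives 87 − 24 = 63; normal capacity gives 28 − 0 = 28. No deviation. ✓
  High-cost: normal capacity gives 28 − 0 = 28; excess capacity gives 87 − 26 = 61. Would deviate. ✗
Try low-cost → normal capacity, high-cost → excess capacity:
  If types separate, normal capacity earns payment 87 and excess capacity earns 28.
  Low-cost: normal capacity gives 87 − 0 = 87; excess capacity gives 28 − 24 = 4. No deviation. ✓
  High-cost: excess capacity gives 28 − 26 = 2; normal capacity gives 87 − 0 = 87. Would deviate. ✗
Neither assignment is incentive-compatible.

None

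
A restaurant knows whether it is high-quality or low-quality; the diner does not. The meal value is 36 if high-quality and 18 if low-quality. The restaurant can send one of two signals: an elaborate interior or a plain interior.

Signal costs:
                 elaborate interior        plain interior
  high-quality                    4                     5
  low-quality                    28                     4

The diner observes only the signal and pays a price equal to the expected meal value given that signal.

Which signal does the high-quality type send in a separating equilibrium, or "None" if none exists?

Try high-quality → elaborate interior, low-quality → plain interior:
  If types separate, elaborate interior earns payment 36 and plain interior earns 18.
  High-quality: elaborate interior gives 36 − 4 = 32; plain interior gives 18 − 5 = 13. No deviation. ✓
  Low-quality: plain interior gives 18 − 4 = 14; elaborate interior gives 36 − 28 = 8. No deviation. ✓
Both hold — the high-quality type sends elaborate interior.

elaborate interior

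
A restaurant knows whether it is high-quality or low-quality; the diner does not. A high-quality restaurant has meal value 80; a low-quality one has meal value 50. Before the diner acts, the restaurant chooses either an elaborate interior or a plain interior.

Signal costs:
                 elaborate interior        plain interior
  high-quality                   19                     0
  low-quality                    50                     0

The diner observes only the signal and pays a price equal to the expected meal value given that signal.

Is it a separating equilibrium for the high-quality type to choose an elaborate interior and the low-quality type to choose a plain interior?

Under separation the diner infers type exactly: elaborate interior → high-quality (pays 80), plain interior → low-quality (pays 50).
High-quality: elaborate interior gives 80 − 19 = 61; plain interior gives 50 − 0 = 50. No deviation. ✓
Low-quality: plain interior gives 50 − 0 = 50; elaborate interior gives 80 − 50 = 30. No deviation. ✓
Neither type gains from mimicking the other.

Yes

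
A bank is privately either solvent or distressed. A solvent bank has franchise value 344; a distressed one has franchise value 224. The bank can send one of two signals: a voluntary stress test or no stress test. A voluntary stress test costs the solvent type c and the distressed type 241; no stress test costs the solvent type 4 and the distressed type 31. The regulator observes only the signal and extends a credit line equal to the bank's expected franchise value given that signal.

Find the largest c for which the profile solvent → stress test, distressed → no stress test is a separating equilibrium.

124

Under separation: stress test → solvent (pays 344); no stress test → distressed (pays 224).
Distressed: 224 − 31 = 193 ≥ 344 − 241 = 103. Holds regardless of c. ✓
Solvent: 344 − c ≥ 224 − 4, so c ≤ 344 − 220 = 124.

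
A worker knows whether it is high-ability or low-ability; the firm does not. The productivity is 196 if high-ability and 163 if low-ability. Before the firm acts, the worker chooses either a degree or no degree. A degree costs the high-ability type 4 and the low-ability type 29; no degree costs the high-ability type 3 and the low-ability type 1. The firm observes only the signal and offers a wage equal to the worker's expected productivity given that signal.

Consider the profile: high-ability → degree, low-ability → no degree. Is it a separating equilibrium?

Under separation the firm infers type exactly: degree → high-ability (pays 196), no degree → low-ability (pays 163).
High-ability: degree gives 196 − 4 = 192; no degree gives 163 − 3 = 160. No deviation. ✓
Low-ability: no degree gives 163 − 1 = 162; degree gives 196 − 29 = 167. Would deviate. ✗

No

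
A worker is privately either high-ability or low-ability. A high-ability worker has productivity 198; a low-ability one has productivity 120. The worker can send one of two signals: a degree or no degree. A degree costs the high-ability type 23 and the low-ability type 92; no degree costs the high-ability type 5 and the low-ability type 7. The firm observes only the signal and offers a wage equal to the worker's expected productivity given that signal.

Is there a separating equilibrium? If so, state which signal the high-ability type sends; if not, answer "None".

degree

Try high-ability → degree, low-ability → no degree:
  If types separate, degree earns payment 198 and no degree earns 120.
  High-ability: degree gives 198 − 23 = 175; no degree gives 120 − 5 = 115. No deviation. ✓
  Low-ability: no degree gives 120 − 7 = 113; degree gives 198 − 92 = 106. No deviation. ✓
Both hold — the high-ability type sends degree.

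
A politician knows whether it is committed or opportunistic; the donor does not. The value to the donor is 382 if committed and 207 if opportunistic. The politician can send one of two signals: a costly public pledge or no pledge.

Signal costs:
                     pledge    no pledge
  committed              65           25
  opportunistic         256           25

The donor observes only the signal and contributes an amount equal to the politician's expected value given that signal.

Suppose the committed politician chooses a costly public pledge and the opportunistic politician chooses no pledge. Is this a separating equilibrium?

If types separate, pledge earns payment 382 and no pledge earns 207.
Committed: pledge gives 382 − 65 = 317; no pledge gives 207 − 25 = 182. No deviation. ✓
Opportunistic: no pledge gives 207 − 25 = 182; pledge gives 382 − 256 = 126. No deviation. ✓
Both incentive constraints hold.

Yes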